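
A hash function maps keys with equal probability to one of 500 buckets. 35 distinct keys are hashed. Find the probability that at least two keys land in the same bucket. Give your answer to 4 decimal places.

It's easier to compute the probability that all 35 are distinct.
P(all distinct) = 500/500 · 499/500 · ··· · 466/500 ≈ 0.2957.
So the probability of at least one match is 1 − 0.2957 = 0.7043.

0.7043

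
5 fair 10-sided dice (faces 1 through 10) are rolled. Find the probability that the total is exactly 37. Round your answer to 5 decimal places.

0.02205

There are 10^5 = 100000 equally likely outcomes.
The number of ordered 5-tuples from {1,…,10} summing to 37 is 2205.
P(sum = 37) = 2205/100000 = 441/20000 ≈ 0.02205.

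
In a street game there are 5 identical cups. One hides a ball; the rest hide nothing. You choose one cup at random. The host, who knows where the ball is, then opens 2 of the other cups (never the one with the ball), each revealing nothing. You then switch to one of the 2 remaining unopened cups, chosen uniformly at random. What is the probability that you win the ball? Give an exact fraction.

2/5

Your original cup holds the ball with probability 1/5, so the other 4 collectively hold it with probability 4/5.
The host can always find 2 empty cups to open, so the reveals don't change that 4/5; it is now spread over the 2 remaining unopened cups.
P(win by switching) = (4/5) · (1/2) = 2/5.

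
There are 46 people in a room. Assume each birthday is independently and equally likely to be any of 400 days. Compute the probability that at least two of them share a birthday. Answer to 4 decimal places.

0.9322

It's easier to compute the probability that all 46 are distinct.
P(all distinct) = 400/400 · 399/400 · ··· · 355/400 ≈ 0.0678.
So the probability of at least one match is 1 − 0.0678 = 0.9322.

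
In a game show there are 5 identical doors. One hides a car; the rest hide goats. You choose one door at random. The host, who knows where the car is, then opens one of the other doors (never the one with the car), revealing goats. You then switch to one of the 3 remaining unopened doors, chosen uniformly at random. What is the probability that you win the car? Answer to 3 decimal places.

Your original door holds the car with probability 1/5, so the other 4 collectively hold it with probability 4/5.
The host can always find an empty door to open, so this doesn't change that 4/5; it is now spread over the 3 remaining unopened doors.
P(win by switching) = (4/5) · (1/3) = 4/15 ≈ 0.267.

0.267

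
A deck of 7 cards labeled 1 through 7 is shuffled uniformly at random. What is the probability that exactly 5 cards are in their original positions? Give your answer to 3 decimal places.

Choose which 5 of the 7 are fixed: C(7,5) = 21 ways.
The remaining 2 must have no fixed point: D(2) = 1.
P = 21·1/5040 = 1/240 ≈ 0.004.

0.004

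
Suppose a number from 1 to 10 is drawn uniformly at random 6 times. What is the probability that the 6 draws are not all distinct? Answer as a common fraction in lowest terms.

1061/1250

P(all 6 different) = 10/10 · 9/10 · ··· · 5/10 = 189/1250.
P(at least two equal) = 1 − 189/1250 = 1061/1250.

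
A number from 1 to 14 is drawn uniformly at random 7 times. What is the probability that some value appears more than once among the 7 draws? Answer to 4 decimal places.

P(all 7 different) = 14/14 · 13/14 · ··· · 8/14 ≈ 0.1641.
P(at least two equal) = 1 − 0.1641 = 0.8359.

0.8359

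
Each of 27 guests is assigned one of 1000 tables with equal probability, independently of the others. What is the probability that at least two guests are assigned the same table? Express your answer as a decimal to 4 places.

It's easier to compute the probability that all 27 are distinct.
P(all distinct) = 1000/1000 · 999/1000 · ··· · 974/1000 ≈ 0.7018.
So the probability of at least one match is 1 − 0.7018 = 0.2982.

0.2982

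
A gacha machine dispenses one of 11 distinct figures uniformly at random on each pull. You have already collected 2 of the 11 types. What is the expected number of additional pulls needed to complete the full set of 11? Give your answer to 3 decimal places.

31.119

Starting from 2 distinct types, each trial gives a new one with probability (11−i)/11 when i types are held, so the wait for the next new type is 11/(11−i).
E = 11/9 + 11/8 + 11/7 + 11/6 + 11/5 + 11/4 + 11/3 + 11/2 + 11/1 = 78419/2520 ≈ 31.119.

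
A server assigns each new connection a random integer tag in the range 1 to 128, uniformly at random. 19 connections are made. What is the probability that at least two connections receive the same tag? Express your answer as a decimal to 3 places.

It's easier to compute the probability that all 19 are distinct.
P(all distinct) = 128/128 · 127/128 · ··· · 110/128 ≈ 0.245.
So the probability of at least one match is 1 − 0.245 = 0.755.

0.755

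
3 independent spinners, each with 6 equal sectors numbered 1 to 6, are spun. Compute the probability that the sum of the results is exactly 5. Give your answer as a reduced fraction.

There are 6^3 = 216 equally likely outcomes.
The number of ordered 3-tuples from {1,…,6} summing to 5 is 6.
P(sum = 5) = 6/216 = 1/36.

1/36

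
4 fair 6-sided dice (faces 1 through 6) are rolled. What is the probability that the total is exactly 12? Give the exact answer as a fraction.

125/1296

There are 6^4 = 1296 equally likely outcomes.
The number of ordered 4-tuples from {1,…,6} summing to 12 is 125.
P(sum = 12) = 125/1296.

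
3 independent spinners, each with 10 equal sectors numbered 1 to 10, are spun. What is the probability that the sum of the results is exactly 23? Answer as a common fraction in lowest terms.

There are 10^3 = 1000 equally likely outcomes.
The number of ordered 3-tuples from {1,…,10} summing to 23 is 36.
P(sum = 23) = 36/1000 = 9/250.

9/250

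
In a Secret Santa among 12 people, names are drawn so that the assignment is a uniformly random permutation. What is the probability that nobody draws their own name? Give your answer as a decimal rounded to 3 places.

0.368

This is the derangement probability: permutations of 12 with no fixed point.
D(12) = 12! · (1 − 1/1! + 1/2! − ··· + (−1)^12/12!) = 176214841.
P = 176214841/479001600 = 16019531/43545600 ≈ 0.368.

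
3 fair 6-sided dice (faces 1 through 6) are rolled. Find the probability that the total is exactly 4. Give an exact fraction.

1/72

There are 6^3 = 216 equally likely outcomes.
The number of ordered 3-tuples from {1,…,6} summing to 4 is 3.
P(sum = 4) = 3/216 = 1/72.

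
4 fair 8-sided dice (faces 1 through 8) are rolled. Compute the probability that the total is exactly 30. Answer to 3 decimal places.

There are 8^4 = 4096 equally likely outcomes.
The number of ordered 4-tuples from {1,…,8} summing to 30 is 10.
P(sum = 30) = 10/4096 = 5/2048 ≈ 0.002.

0.002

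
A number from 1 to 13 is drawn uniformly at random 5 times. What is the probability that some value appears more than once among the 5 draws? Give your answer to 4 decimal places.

0.5840

P(all 5 different) = 13/13 · 12/13 · ··· · 9/13 ≈ 0.4160.
P(at least two equal) = 1 − 0.4160 = 0.5840.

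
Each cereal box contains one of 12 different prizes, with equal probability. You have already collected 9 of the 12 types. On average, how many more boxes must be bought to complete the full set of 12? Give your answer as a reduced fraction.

22

Starting from 9 distinct types, each trial gives a new one with probability (12−i)/12 when i types are held, so the wait for the next new type is 12/(12−i).
E = 12/3 + 12/2 + 12/1 = 22.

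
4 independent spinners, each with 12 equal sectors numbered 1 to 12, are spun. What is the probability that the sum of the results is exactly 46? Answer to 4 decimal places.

There are 12^4 = 20736 equally likely outcomes.
The number of ordered 4-tuples from {1,…,12} summing to 46 is 10.
P(sum = 46) = 10/20736 = 5/10368 ≈ 0.0005.

0.0005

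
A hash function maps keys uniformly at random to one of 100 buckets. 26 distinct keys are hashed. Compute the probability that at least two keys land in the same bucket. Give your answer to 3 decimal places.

It's easier to compute the probability that all 26 are distinct.
P(all distinct) = 100/100 · 99/100 · ··· · 75/100 ≈ 0.028.
So the probability of at least one match is 1 − 0.028 = 0.972.

0.972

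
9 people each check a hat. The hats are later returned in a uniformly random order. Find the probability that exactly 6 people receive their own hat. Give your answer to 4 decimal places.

0.0005

Choose which 6 of the 9 are fixed: C(9,6) = 84 ways.
The remaining 3 must have no fixed point: D(3) = 2.
P = 84·2/362880 = 1/2160 ≈ 0.0005.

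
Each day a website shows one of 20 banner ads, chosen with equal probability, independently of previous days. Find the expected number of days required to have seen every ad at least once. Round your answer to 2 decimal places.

71.95

After i distinct types are collected, each trial gives a new one with probability (20−i)/20, so the expected wait for the next new type is 20/(20−i).
E = 20/20 + 20/19 + 20/18 + 20/17 + 20/16 + 20/15 + 20/14 + 20/13 + 20/12 + 20/11 + 20/10 + 20/9 + 20/8 + 20/7 + 20/6 + 20/5 + 20/4 + 20/3 + 20/2 + 20/1 = 279175675/3879876 ≈ 71.95.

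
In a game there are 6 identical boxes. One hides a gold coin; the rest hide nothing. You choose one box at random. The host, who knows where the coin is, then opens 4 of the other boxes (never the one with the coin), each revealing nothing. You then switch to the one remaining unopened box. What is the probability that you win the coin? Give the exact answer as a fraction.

Your original box holds the coin with probability 1/6, so the other 5 collectively hold it with probability 5/6.
The host can always find 4 empty boxes to open, so the reveals don't change that 5/6; it is now spread over the 1 remaining unopened box.
P(win by switching) = (5/6) · (1/1) = 5/6.

5/6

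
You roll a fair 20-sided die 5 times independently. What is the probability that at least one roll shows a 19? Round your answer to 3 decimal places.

0.226

P(no roll shows a 19) = (19/20)^5 ≈ 0.774.
P(at least one) = 1 − 0.774 = 0.226.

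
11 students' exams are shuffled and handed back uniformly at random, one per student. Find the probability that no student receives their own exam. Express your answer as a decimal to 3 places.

0.368

This is the derangement probability: permutations of 11 with no fixed point.
D(11) = 11! · (1 − 1/1! + 1/2! − ··· + (−1)^11/11!) = 14684570.
P = 14684570/39916800 = 1468457/3991680 ≈ 0.368.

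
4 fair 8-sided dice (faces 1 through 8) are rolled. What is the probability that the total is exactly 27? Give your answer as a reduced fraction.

7/512

There are 8^4 = 4096 equally likely outcomes.
The number of ordered 4-tuples from {1,…,8} summing to 27 is 56.
P(sum = 27) = 56/4096 = 7/512.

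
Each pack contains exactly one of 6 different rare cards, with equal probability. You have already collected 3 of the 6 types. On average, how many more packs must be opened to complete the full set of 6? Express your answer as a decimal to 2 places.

Starting from 3 distinct types, each trial gives a new one with probability (6−i)/6 when i types are held, so the wait for the next new type is 6/(6−i).
E = 6/3 + 6/2 + 6/1 = 11 ≈ 11.00.

11.00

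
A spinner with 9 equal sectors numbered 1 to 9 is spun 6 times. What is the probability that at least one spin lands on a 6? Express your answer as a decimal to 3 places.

0.507

P(no spin lands on a 6) = (8/9)^6 ≈ 0.493.
P(at least one) = 1 − 0.493 = 0.507.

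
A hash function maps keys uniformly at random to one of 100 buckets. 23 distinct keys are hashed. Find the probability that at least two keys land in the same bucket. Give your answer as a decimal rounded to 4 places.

0.9357

It's easier to compute the probability that all 23 are distinct.
P(all distinct) = 100/100 · 99/100 · ··· · 78/100 ≈ 0.0643.
So the probability of at least one match is 1 − 0.0643 = 0.9357.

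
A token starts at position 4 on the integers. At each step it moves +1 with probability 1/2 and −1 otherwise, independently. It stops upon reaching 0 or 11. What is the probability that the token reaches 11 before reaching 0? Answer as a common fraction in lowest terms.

With a fair step, P(i) = ½P(i−1) + ½P(i+1) with P(0)=0, P(11)=1 has the linear solution P(i) = i/11.
P(4) = 4/11.

4/11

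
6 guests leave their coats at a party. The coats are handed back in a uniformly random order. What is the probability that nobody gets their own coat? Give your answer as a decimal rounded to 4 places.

0.3681

This is the derangement probability: permutations of 6 with no fixed point.
D(6) = 6! · (1 − 1/1! + 1/2! − ··· + (−1)^6/6!) = 265.
P = 265/720 = 53/144 ≈ 0.3681.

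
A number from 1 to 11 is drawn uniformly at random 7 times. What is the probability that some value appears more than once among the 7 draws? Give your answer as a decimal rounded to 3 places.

P(all 7 different) = 11/11 · 10/11 · ··· · 5/11 ≈ 0.085.
P(at least two equal) = 1 − 0.085 = 0.915.

0.915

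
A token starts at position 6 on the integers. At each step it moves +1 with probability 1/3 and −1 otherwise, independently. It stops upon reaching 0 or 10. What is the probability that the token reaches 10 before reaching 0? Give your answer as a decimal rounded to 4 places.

Let r = q/p = (2/3)/(1/3) = 2. The recurrence P(i) = p·P(i+1) + q·P(i−1) with P(0)=0, P(10)=1 gives P(i) = (1 − r^i)/(1 − r^10).
P(6) = (1 − (2)^6) / (1 − (2)^10) = 21/341 ≈ 0.0616.

0.0616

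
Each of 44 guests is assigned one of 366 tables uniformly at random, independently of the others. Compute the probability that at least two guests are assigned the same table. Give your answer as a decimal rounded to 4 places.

0.9324

It's easier to compute the probability that all 44 are distinct.
P(all distinct) = 366/366 · 365/366 · ··· · 323/366 ≈ 0.0676.
So the probability of at least one match is 1 − 0.0676 = 0.9324.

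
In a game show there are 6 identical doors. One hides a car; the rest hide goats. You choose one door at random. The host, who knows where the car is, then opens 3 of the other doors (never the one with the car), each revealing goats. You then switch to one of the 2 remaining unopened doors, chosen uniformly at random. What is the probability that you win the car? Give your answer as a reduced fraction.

5/12

Your original door holds the car with probability 1/6, so the other 5 collectively hold it with probability 5/6.
The host can always find 3 empty doors to open, so the reveals don't change that 5/6; it is now spread over the 2 remaining unopened doors.
P(win by switching) = (5/6) · (1/2) = 5/12.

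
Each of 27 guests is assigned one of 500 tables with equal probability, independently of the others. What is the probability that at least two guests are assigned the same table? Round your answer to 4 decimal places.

It's easier to compute the probability that all 27 are distinct.
P(all distinct) = 500/500 · 499/500 · ··· · 474/500 ≈ 0.4893.
So the probability of at least one match is 1 − 0.4893 = 0.5107.

0.5107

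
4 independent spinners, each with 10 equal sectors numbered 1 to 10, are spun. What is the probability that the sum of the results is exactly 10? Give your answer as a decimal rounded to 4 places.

0.0084

There are 10^4 = 10000 equally likely outcomes.
The number of ordered 4-tuples from {1,…,10} summing to 10 is 84.
P(sum = 10) = 84/10000 = 21/2500 ≈ 0.0084.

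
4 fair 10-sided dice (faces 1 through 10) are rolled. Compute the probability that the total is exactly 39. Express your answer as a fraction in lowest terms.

There are 10^4 = 10000 equally likely outcomes.
The number of ordered 4-tuples from {1,…,10} summing to 39 is 4.
P(sum = 39) = 4/10000 = 1/2500.

1/2500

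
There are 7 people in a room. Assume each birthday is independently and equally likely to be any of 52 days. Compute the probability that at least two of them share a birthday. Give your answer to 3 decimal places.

It's easier to compute the probability that all 7 are distinct.
P(all distinct) = 52/52 · 51/52 · ··· · 46/52 ≈ 0.656.
So the probability of at least one match is 1 − 0.656 = 0.344.

0.344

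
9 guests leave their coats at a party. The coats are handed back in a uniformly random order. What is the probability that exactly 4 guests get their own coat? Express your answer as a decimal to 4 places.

Choose which 4 of the 9 are fixed: C(9,4) = 126 ways.
The remaining 5 must have no fixed point: D(5) = 44.
P = 126·44/362880 = 11/720 ≈ 0.0153.

0.0153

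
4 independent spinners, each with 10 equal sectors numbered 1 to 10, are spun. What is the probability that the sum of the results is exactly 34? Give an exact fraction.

21/2500

There are 10^4 = 10000 equally likely outcomes.
The number of ordered 4-tuples from {1,…,10} summing to 34 is 84.
P(sum = 34) = 84/10000 = 21/2500.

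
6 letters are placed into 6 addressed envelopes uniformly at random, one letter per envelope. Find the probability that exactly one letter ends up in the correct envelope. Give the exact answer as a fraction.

Choose which one is fixed: C(6,1) = 6 ways.
The remaining 5 must have no fixed point: D(5) = 44.
P = 6·44/720 = 11/30.

11/30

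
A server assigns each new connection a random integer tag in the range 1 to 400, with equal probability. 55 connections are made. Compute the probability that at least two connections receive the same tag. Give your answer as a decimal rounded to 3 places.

0.980

It's easier to compute the probability that all 55 are distinct.
P(all distinct) = 400/400 · 399/400 · ··· · 346/400 ≈ 0.020.
So the probability of at least one match is 1 − 0.020 = 0.980.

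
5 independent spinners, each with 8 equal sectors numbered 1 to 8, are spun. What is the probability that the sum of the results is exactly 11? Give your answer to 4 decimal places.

0.0064

There are 8^5 = 32768 equally likely outcomes.
The number of ordered 5-tuples from {1,…,8} summing to 11 is 210.
P(sum = 11) = 210/32768 = 105/16384 ≈ 0.0064.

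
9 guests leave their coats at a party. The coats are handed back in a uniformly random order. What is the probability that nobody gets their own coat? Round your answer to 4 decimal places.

This is the derangement probability: permutations of 9 with no fixed point.
D(9) = 9! · (1 − 1/1! + 1/2! − ··· + (−1)^9/9!) = 133496.
P = 133496/362880 = 16687/45360 ≈ 0.3679.

0.3679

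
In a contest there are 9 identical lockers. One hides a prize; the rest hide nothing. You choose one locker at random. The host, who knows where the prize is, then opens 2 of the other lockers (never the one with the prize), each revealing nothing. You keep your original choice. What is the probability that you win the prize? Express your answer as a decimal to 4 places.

0.1111

The host can always open 2 empty lockers regardless of your choice, so the reveals give no information about your original locker.
P(win by staying) = 1/9 ≈ 0.1111.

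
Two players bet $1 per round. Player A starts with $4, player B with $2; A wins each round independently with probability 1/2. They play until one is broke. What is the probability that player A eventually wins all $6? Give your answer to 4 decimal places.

With a fair step, P(i) = ½P(i−1) + ½P(i+1) with P(0)=0, P(6)=1 has the linear solution P(i) = i/6.
P(4) = 4/6 = 2/3 ≈ 0.6667.

0.6667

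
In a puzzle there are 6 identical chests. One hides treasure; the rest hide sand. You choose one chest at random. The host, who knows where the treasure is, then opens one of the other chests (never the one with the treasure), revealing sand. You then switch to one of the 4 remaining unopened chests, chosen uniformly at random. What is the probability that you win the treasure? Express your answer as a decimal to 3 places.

Your original chest holds the treasure with probability 1/6, so the other 5 collectively hold it with probability 5/6.
The host can always find an empty chest to open, so this doesn't change that 5/6; it is now spread over the 4 remaining unopened chests.
P(win by switching) = (5/6) · (1/4) = 5/24 ≈ 0.208.

0.208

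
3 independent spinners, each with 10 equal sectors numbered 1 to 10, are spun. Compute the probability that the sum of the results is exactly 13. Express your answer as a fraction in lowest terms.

There are 10^3 = 1000 equally likely outcomes.
The number of ordered 3-tuples from {1,…,10} summing to 13 is 63.
P(sum = 13) = 63/1000.

63/1000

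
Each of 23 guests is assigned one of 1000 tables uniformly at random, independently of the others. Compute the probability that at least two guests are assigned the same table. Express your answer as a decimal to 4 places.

0.2250

It's easier to compute the probability that all 23 are distinct.
P(all distinct) = 1000/1000 · 999/1000 · ··· · 978/1000 ≈ 0.7750.
So the probability of at least one match is 1 − 0.7750 = 0.2250.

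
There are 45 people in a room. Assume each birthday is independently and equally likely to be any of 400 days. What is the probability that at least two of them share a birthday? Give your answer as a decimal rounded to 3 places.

It's easier to compute the probability that all 45 are distinct.
P(all distinct) = 400/400 · 399/400 · ··· · 356/400 ≈ 0.076.
So the probability of at least one match is 1 − 0.076 = 0.924.

0.924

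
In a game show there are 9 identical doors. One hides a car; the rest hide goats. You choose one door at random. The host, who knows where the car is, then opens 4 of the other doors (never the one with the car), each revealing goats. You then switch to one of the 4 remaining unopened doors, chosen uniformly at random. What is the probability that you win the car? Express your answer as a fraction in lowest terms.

Your original door holds the car with probability 1/9, so the other 8 collectively hold it with probability 8/9.
The host can always find 4 empty doors to open, so the reveals don't change that 8/9; it is now spread over the 4 remaining unopened doors.
P(win by switching) = (8/9) · (1/4) = 2/9.

2/9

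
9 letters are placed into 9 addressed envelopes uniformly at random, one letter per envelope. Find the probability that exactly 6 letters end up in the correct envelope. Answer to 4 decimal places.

Choose which 6 of the 9 are fixed: C(9,6) = 84 ways.
The remaining 3 must have no fixed point: D(3) = 2.
P = 84·2/362880 = 1/2160 ≈ 0.0005.

0.0005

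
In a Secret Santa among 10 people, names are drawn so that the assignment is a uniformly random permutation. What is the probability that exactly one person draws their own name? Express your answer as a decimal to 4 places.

Choose which one is fixed: C(10,1) = 10 ways.
The remaining 9 must have no fixed point: D(9) = 133496.
P = 10·133496/3628800 = 16687/45360 ≈ 0.3679.

0.3679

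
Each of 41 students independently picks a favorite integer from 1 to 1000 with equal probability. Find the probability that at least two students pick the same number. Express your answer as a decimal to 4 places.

It's easier to compute the probability that all 41 are distinct.
P(all distinct) = 1000/1000 · 999/1000 · ··· · 960/1000 ≈ 0.4355.
So the probability of at least one match is 1 − 0.4355 = 0.5645.

0.5645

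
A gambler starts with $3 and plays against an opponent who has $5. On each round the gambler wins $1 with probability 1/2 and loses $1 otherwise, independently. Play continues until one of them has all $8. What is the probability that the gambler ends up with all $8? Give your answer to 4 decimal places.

0.3750

With a fair step, P(i) = ½P(i−1) + ½P(i+1) with P(0)=0, P(8)=1 has the linear solution P(i) = i/8.
P(3) = 3/8 ≈ 0.3750.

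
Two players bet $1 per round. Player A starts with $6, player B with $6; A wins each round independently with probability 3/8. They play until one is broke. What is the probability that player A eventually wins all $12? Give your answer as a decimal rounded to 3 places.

Let r = q/p = (5/8)/(3/8) = 5/3. The recurrence P(i) = p·P(i+1) + q·P(i−1) with P(0)=0, P(12)=1 gives P(i) = (1 − r^i)/(1 − r^12).
P(6) = (1 − (5/3)^6) / (1 − (5/3)^12) = 729/16354 ≈ 0.045.

0.045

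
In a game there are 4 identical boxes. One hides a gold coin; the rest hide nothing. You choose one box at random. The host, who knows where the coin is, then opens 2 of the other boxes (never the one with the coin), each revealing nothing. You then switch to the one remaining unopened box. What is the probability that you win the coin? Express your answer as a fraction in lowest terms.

Your original box holds the coin with probability 1/4, so the other 3 collectively hold it with probability 3/4.
The host can always find 2 empty boxes to open, so the reveals don't change that 3/4; it is now spread over the 1 remaining unopened box.
P(win by switching) = (3/4) · (1/1) = 3/4.

3/4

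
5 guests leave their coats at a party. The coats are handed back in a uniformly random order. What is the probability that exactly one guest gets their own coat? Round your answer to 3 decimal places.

0.375

Choose which one is fixed: C(5,1) = 5 ways.
The remaining 4 must have no fixed point: D(4) = 9.
P = 5·9/120 = 3/8 ≈ 0.375.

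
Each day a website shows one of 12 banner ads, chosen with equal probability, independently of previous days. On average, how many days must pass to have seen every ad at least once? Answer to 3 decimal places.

37.239

After i distinct types are collected, each trial gives a new one with probability (12−i)/12, so the expected wait for the next new type is 12/(12−i).
E = 12/12 + 12/11 + 12/10 + 12/9 + 12/8 + 12/7 + 12/6 + 12/5 + 12/4 + 12/3 + 12/2 + 12/1 = 86021/2310 ≈ 37.239.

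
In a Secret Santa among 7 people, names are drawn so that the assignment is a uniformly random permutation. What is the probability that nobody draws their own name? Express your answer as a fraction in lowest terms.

This is the derangement probability: permutations of 7 with no fixed point.
D(7) = 7! · (1 − 1/1! + 1/2! − ··· + (−1)^7/7!) = 1854.
P = 1854/5040 = 103/280.

103/280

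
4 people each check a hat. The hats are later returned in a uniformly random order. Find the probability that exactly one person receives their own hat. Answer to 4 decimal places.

Choose which one is fixed: C(4,1) = 4 ways.
The remaining 3 must have no fixed point: D(3) = 2.
P = 4·2/24 = 1/3 ≈ 0.3333.

0.3333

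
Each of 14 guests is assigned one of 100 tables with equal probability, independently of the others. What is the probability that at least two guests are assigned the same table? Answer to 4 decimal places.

0.6148

It's easier to compute the probability that all 14 are distinct.
P(all distinct) = 100/100 · 99/100 · ··· · 87/100 ≈ 0.3852.
So the probability of at least one match is 1 − 0.3852 = 0.6148.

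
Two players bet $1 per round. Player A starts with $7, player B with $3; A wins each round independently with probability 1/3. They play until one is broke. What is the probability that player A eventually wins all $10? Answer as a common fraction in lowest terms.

Let r = q/p = (2/3)/(1/3) = 2. The recurrence P(i) = p·P(i+1) + q·P(i−1) with P(0)=0, P(10)=1 gives P(i) = (1 − r^i)/(1 − r^10).
P(7) = (1 − (2)^7) / (1 − (2)^10) = 127/1023.

127/1023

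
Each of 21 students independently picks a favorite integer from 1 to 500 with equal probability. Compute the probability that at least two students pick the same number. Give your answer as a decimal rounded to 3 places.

It's easier to compute the probability that all 21 are distinct.
P(all distinct) = 500/500 · 499/500 · ··· · 480/500 ≈ 0.653.
So the probability of at least one match is 1 − 0.653 = 0.347.

0.347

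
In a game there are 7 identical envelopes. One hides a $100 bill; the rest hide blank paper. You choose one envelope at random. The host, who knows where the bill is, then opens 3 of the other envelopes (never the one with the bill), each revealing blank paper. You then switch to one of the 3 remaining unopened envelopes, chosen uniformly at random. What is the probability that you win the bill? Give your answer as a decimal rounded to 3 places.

0.286

Your original envelope holds the bill with probability 1/7, so the other 6 collectively hold it with probability 6/7.
The host can always find 3 empty envelopes to open, so the reveals don't change that 6/7; it is now spread over the 3 remaining unopened envelopes.
P(win by switching) = (6/7) · (1/3) = 2/7 ≈ 0.286.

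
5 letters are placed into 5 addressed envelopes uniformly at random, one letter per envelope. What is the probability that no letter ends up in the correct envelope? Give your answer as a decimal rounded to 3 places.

This is the derangement probability: permutations of 5 with no fixed point.
D(5) = 5! · (1 − 1/1! + 1/2! − ··· + (−1)^5/5!) = 44.
P = 44/120 = 11/30 ≈ 0.367.

0.367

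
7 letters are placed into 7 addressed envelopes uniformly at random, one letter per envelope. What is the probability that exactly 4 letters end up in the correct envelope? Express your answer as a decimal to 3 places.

0.014

Choose which 4 of the 7 are fixed: C(7,4) = 35 ways.
The remaining 3 must have no fixed point: D(3) = 2.
P = 35·2/5040 = 1/72 ≈ 0.014.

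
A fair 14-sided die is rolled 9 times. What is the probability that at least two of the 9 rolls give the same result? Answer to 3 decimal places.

P(all 9 different) = 14/14 · 13/14 · ··· · 6/14 ≈ 0.035.
P(at least two equal) = 1 − 0.035 = 0.965.

0.965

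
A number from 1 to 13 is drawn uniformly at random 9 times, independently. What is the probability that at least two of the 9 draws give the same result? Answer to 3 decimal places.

P(all 9 different) = 13/13 · 12/13 · ··· · 5/13 ≈ 0.024.
P(at least two equal) = 1 − 0.024 = 0.976.

0.976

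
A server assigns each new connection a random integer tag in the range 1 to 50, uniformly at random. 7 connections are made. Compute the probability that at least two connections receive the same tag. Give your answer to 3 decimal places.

0.356

It's easier to compute the probability that all 7 are distinct.
P(all distinct) = 50/50 · 49/50 · ··· · 44/50 ≈ 0.644.
So the probability of at least one match is 1 − 0.644 = 0.356.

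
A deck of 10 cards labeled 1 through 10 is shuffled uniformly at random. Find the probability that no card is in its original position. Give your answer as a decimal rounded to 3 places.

0.368

This is the derangement probability: permutations of 10 with no fixed point.
D(10) = 10! · (1 − 1/1! + 1/2! − ··· + (−1)^10/10!) = 1334961.
P = 1334961/3628800 = 16481/44800 ≈ 0.368.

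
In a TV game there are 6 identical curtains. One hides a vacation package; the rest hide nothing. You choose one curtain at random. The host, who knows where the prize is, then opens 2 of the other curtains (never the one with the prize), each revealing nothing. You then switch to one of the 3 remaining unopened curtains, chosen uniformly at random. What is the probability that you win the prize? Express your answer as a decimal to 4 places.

0.2778

Your original curtain holds the prize with probability 1/6, so the other 5 collectively hold it with probability 5/6.
The host can always find 2 empty curtains to open, so the reveals don't change that 5/6; it is now spread over the 3 remaining unopened curtains.
P(win by switching) = (5/6) · (1/3) = 5/18 ≈ 0.2778.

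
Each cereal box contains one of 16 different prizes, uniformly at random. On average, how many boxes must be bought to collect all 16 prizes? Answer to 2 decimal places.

54.09

After i distinct types are collected, each trial gives a new one with probability (16−i)/16, so the expected wait for the next new type is 16/(16−i).
E = 16/16 + 16/15 + 16/14 + 16/13 + 16/12 + 16/11 + 16/10 + 16/9 + 16/8 + 16/7 + 16/6 + 16/5 + 16/4 + 16/3 + 16/2 + 16/1 = 2436559/45045 ≈ 54.09.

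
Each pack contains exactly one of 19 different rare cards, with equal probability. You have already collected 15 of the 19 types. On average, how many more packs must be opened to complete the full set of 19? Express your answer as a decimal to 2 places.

Starting from 15 distinct types, each trial gives a new one with probability (19−i)/19 when i types are held, so the wait for the next new type is 19/(19−i).
E = 19/4 + 19/3 + 19/2 + 19/1 = 475/12 ≈ 39.58.

39.58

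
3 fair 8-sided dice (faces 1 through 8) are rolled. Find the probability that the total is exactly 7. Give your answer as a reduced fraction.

15/512

There are 8^3 = 512 equally likely outcomes.
The number of ordered 3-tuples from {1,…,8} summing to 7 is 15.
P(sum = 7) = 15/512.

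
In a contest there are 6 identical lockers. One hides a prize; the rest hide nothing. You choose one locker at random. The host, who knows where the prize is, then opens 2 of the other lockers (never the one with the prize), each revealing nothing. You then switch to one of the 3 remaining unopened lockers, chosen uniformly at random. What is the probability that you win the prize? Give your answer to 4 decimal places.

Your original locker holds the prize with probability 1/6, so the other 5 collectively hold it with probability 5/6.
The host can always find 2 empty lockers to open, so the reveals don't change that 5/6; it is now spread over the 3 remaining unopened lockers.
P(win by switching) = (5/6) · (1/3) = 5/18 ≈ 0.2778.

0.2778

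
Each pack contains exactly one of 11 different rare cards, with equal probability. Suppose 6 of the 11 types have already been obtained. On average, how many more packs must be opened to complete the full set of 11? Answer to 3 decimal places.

25.117

Starting from 6 distinct types, each trial gives a new one with probability (11−i)/11 when i types are held, so the wait for the next new type is 11/(11−i).
E = 11/5 + 11/4 + 11/3 + 11/2 + 11/1 = 1507/60 ≈ 25.117.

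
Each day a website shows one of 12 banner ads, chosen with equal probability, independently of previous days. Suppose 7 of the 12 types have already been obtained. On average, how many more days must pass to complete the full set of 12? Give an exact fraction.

Starting from 7 distinct types, each trial gives a new one with probability (12−i)/12 when i types are held, so the wait for the next new type is 12/(12−i).
E = 12/5 + 12/4 + 12/3 + 12/2 + 12/1 = 137/5.

137/5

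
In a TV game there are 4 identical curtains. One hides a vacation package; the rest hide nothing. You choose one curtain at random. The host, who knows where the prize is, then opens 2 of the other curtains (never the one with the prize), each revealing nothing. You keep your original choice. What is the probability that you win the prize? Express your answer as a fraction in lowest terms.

1/4

The host can always open 2 empty curtains regardless of your choice, so the reveals give no information about your original curtain.
P(win by staying) = 1/4.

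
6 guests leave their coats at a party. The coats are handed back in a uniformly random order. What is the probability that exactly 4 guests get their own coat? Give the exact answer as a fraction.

Choose which 4 of the 6 are fixed: C(6,4) = 15 ways.
The remaining 2 must have no fixed point: D(2) = 1.
P = 15·1/720 = 1/48.

1/48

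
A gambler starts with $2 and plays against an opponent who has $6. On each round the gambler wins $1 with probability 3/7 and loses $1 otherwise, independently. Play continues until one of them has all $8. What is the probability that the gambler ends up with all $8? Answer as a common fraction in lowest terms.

729/8425

Let r = q/p = (4/7)/(3/7) = 4/3. The recurrence P(i) = p·P(i+1) + q·P(i−1) with P(0)=0, P(8)=1 gives P(i) = (1 − r^i)/(1 − r^8).
P(2) = (1 − (4/3)^2) / (1 − (4/3)^8) = 729/8425.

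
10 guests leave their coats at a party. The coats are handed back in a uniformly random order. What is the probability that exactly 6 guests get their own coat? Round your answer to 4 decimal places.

Choose which 6 of the 10 are fixed: C(10,6) = 210 ways.
The remaining 4 must have no fixed point: D(4) = 9.
P = 210·9/3628800 = 1/1920 ≈ 0.0005.

0.0005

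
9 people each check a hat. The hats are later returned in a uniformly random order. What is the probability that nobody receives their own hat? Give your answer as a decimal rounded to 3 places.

0.368

This is the derangement probability: permutations of 9 with no fixed point.
D(9) = 9! · (1 − 1/1! + 1/2! − ··· + (−1)^9/9!) = 133496.
P = 133496/362880 = 16687/45360 ≈ 0.368.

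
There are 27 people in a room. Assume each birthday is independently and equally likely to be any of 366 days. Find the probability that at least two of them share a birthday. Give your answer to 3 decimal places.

0.626

It's easier to compute the probability that all 27 are distinct.
P(all distinct) = 366/366 · 365/366 · ··· · 340/366 ≈ 0.374.
So the probability of at least one match is 1 − 0.374 = 0.626.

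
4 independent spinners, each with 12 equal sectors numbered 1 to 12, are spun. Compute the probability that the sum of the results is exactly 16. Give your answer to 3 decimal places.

0.022

There are 12^4 = 20736 equally likely outcomes.
The number of ordered 4-tuples from {1,…,12} summing to 16 is 451.
P(sum = 16) = 451/20736 ≈ 0.022.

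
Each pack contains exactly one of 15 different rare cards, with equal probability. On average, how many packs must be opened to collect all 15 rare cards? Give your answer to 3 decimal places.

49.773

After i distinct types are collected, each trial gives a new one with probability (15−i)/15, so the expected wait for the next new type is 15/(15−i).
E = 15/15 + 15/14 + 15/13 + 15/12 + 15/11 + 15/10 + 15/9 + 15/8 + 15/7 + 15/6 + 15/5 + 15/4 + 15/3 + 15/2 + 15/1 = 1195757/24024 ≈ 49.773.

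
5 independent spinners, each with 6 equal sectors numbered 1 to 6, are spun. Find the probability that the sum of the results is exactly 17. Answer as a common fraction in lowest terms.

65/648

There are 6^5 = 7776 equally likely outcomes.
The number of ordered 5-tuples from {1,…,6} summing to 17 is 780.
P(sum = 17) = 780/7776 = 65/648.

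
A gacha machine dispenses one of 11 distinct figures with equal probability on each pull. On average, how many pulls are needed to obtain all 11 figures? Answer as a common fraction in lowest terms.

83711/2520

After i distinct types are collected, each trial gives a new one with probability (11−i)/11, so the expected wait for the next new type is 11/(11−i).
E = 11/11 + 11/10 + 11/9 + 11/8 + 11/7 + 11/6 + 11/5 + 11/4 + 11/3 + 11/2 + 11/1 = 83711/2520.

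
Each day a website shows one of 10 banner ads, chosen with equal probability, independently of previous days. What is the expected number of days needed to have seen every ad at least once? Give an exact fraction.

After i distinct types are collected, each trial gives a new one with probability (10−i)/10, so the expected wait for the next new type is 10/(10−i).
E = 10/10 + 10/9 + 10/8 + 10/7 + 10/6 + 10/5 + 10/4 + 10/3 + 10/2 + 10/1 = 7381/252.

7381/252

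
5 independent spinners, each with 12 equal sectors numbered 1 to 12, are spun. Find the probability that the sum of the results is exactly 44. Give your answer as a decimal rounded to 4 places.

0.0181

There are 12^5 = 248832 equally likely outcomes.
The number of ordered 5-tuples from {1,…,12} summing to 44 is 4495.
P(sum = 44) = 4495/248832 ≈ 0.0181.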